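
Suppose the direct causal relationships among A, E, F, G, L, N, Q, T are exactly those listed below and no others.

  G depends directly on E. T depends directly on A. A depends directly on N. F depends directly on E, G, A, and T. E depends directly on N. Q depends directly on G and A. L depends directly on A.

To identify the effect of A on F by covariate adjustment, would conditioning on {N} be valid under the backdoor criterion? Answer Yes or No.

Backdoor paths from A to F (paths whose first edge points into A):
  P1: A <- N -> E -> G -> F
  P2: A <- N -> E -> F
Condition 1 (no descendant of A in the set): holds — descendants of A are {F, L, Q, T}; none are in {N}.
Condition 2 (every backdoor path blocked by {N}):
  P1: blocked at fork node N ∈ conditioning set.
  P2: blocked at fork node N ∈ conditioning set.
{N} satisfies the backdoor criterion.

Yes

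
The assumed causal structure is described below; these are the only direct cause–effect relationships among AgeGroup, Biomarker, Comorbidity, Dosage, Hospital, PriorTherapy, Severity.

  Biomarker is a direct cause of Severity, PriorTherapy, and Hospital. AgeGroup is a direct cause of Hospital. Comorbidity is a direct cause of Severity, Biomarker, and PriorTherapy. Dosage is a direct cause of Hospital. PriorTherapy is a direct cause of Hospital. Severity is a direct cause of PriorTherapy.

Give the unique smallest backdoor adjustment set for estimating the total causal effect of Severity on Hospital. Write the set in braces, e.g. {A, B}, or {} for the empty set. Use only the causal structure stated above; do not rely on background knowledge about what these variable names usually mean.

Variables eligible for adjustment (non-descendants of Severity, excluding Severity and Hospital): {AgeGroup, Biomarker, Comorbidity, Dosage}.
Backdoor paths from Severity to Hospital:
  P1: Severity <- Comorbidity -> Biomarker -> PriorTherapy -> Hospital
  P2: Severity <- Comorbidity -> Biomarker -> Hospital
  P3: Severity <- Comorbidity -> PriorTherapy <- Biomarker -> Hospital
  P4: Severity <- Comorbidity -> PriorTherapy -> Hospital
  P5: Severity <- Biomarker <- Comorbidity -> PriorTherapy -> Hospital
  P6: Severity <- Biomarker -> PriorTherapy -> Hospital
  P7: Severity <- Biomarker -> Hospital
The empty set is not sufficient: P1 (Severity <- Comorbidity -> Biomarker -> PriorTherapy -> Hospital) has no collider blocking it and no conditioned non-collider, so it is open.
Try {Biomarker, Comorbidity}:
  P1: blocked at fork node Comorbidity ∈ conditioning set.
  P2: blocked at fork node Comorbidity ∈ conditioning set.
  P3: blocked at fork node Comorbidity ∈ conditioning set.
  P4: blocked at fork node Comorbidity ∈ conditioning set.
  P5: blocked at chain node Biomarker ∈ conditioning set.
  P6: blocked at fork node Biomarker ∈ conditioning set.
  P7: blocked at fork node Biomarker ∈ conditioning set.
{Biomarker, Comorbidity} contains no descendant of Severity and blocks every backdoor path.
Every element of {Biomarker, Comorbidity} is needed (dropping Biomarker leaves P6 open; dropping Comorbidity leaves P4 open), so no proper subset is valid.
Among all size-2 subsets of the eligible variables, only {Biomarker, Comorbidity} blocks every backdoor path, so it is the unique smallest valid adjustment set.

{Biomarker, Comorbidity}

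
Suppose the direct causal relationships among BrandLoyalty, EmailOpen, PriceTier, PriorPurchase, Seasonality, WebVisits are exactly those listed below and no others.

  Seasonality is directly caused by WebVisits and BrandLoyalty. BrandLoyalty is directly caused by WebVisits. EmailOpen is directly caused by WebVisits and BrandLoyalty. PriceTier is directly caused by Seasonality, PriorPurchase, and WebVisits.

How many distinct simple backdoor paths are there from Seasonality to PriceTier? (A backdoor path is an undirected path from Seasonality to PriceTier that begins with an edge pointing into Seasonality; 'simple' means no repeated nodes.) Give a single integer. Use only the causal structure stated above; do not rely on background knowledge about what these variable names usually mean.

3

A backdoor path from Seasonality to PriceTier is any simple undirected path whose first edge points into Seasonality (i.e. leaves Seasonality via a parent).
Parents of Seasonality: {BrandLoyalty, WebVisits}.
Enumerating:
  P1: Seasonality <- WebVisits -> PriceTier
  P2: Seasonality <- BrandLoyalty <- WebVisits -> PriceTier
  P3: Seasonality <- BrandLoyalty -> EmailOpen <- WebVisits -> PriceTier
That exhausts the simple backdoor paths. Count: 3.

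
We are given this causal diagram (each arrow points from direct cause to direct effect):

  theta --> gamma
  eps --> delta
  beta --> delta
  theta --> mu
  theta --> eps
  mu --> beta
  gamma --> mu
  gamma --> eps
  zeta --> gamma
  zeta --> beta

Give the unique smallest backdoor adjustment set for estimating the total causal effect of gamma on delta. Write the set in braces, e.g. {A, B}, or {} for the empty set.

{theta, zeta}

Variables eligible for adjustment (non-descendants of gamma, excluding gamma and delta): {theta, zeta}.
Backdoor paths from gamma to delta:
  P1: gamma <- theta -> mu -> beta -> delta
  P2: gamma <- theta -> eps -> delta
  P3: gamma <- zeta -> beta <- mu <- theta -> eps -> delta
  P4: gamma <- zeta -> beta -> delta
The empty set is not sufficient: P1 (gamma <- theta -> mu -> beta -> delta) has no collider blocking it and no conditioned non-collider, so it is open.
Try {theta, zeta}:
  P1: blocked at fork node theta ∈ conditioning set.
  P2: blocked at fork node theta ∈ conditioning set.
  P3: blocked at fork node zeta ∈ conditioning set.
  P4: blocked at fork node zeta ∈ conditioning set.
{theta, zeta} contains no descendant of gamma and blocks every backdoor path.
Every element of {theta, zeta} is needed (dropping theta leaves P1 open; dropping zeta leaves P4 open), so no proper subset is valid.
Among all size-2 subsets of the eligible variables, only {theta, zeta} blocks every backdoor path, so it is the unique smallest valid adjustment set.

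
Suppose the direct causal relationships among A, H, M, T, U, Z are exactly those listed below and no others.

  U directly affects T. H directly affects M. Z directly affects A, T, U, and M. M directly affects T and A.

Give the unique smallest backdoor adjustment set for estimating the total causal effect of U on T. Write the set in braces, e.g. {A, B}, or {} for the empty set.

Variables eligible for adjustment (non-descendants of U, excluding U and T): {A, H, M, Z}.
Backdoor paths from U to T:
  P1: U <- Z -> M -> T
  P2: U <- Z -> T
  P3: U <- Z -> A <- M -> T
The empty set is not sufficient: P1 (U <- Z -> M -> T) has no collider blocking it and no conditioned non-collider, so it is open.
Try {Z}:
  P1: blocked at fork node Z ∈ conditioning set.
  P2: blocked at fork node Z ∈ conditioning set.
  P3: blocked at fork node Z ∈ conditioning set.
{Z} contains no descendant of U and blocks every backdoor path.
No other singleton works — e.g. {H} leaves P1 open — so {Z} is the unique smallest valid adjustment set.

{Z}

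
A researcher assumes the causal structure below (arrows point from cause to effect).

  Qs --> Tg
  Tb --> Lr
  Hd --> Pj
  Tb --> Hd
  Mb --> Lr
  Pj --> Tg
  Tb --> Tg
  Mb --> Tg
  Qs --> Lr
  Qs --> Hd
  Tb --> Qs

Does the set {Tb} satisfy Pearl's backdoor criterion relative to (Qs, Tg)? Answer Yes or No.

Backdoor paths from Qs to Tg (paths whose first edge points into Qs):
  P1: Qs <- Tb -> Hd -> Pj -> Tg
  P2: Qs <- Tb -> Tg
  P3: Qs <- Tb -> Lr <- Mb -> Tg
Condition 1 (no descendant of Qs in the set): holds — descendants of Qs are {Hd, Lr, Pj, Tg}; none are in {Tb}.
Condition 2 (every backdoor path blocked by {Tb}):
  P1: blocked at fork node Tb ∈ conditioning set.
  P2: blocked at fork node Tb ∈ conditioning set.
  P3: blocked at fork node Tb ∈ conditioning set.
{Tb} satisfies the backdoor criterion.

Yes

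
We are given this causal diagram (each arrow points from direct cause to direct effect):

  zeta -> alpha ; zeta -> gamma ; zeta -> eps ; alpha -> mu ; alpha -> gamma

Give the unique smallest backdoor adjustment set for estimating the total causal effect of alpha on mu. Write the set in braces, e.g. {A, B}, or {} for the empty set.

Variables eligible for adjustment (non-descendants of alpha, excluding alpha and mu): {eps, zeta}.
Backdoor paths from alpha to mu:
  (none)
With no backdoor paths the empty set already satisfies the criterion, and it is trivially minimal.

{}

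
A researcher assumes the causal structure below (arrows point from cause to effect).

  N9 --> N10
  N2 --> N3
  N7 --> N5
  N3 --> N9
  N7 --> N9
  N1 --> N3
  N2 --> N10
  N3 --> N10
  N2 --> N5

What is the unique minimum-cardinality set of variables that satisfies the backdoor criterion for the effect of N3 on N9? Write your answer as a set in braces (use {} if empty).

{}

Variables eligible for adjustment (non-descendants of N3, excluding N3 and N9): {N1, N2, N5, N7}.
Backdoor paths from N3 to N9:
  P1: N3 <- N2 -> N5 <- N7 -> N9
  P2: N3 <- N2 -> N10 <- N9
Each backdoor path contains an unconditioned collider, so every path is already blocked with the empty conditioning set:
  P1: blocked at collider N5 (neither it nor any descendant is in the conditioning set).
  P2: blocked at collider N10 (neither it nor any descendant is in the conditioning set).
The empty set is therefore the unique smallest valid set.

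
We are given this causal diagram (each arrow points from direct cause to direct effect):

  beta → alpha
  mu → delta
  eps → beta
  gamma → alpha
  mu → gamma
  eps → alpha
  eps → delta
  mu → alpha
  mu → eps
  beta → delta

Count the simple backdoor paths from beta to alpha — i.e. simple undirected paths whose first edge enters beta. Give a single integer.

5

A backdoor path from beta to alpha is any simple undirected path whose first edge points into beta (i.e. leaves beta via a parent).
Parents of beta: {eps}.
Enumerating:
  P1: beta <- eps <- mu -> gamma -> alpha
  P2: beta <- eps <- mu -> alpha
  P3: beta <- eps -> delta <- mu -> gamma -> alpha
  P4: beta <- eps -> delta <- mu -> alpha
  P5: beta <- eps -> alpha
That exhausts the simple backdoor paths. Count: 5.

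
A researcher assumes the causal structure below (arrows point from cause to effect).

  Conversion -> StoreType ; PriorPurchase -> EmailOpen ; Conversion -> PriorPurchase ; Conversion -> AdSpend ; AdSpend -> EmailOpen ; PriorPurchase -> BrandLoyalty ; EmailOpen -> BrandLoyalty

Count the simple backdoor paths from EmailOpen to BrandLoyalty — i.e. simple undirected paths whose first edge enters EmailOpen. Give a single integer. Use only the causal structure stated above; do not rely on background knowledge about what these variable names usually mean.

A backdoor path from EmailOpen to BrandLoyalty is any simple undirected path whose first edge points into EmailOpen (i.e. leaves EmailOpen via a parent).
Parents of EmailOpen: {AdSpend, PriorPurchase}.
Enumerating:
  P1: EmailOpen <- PriorPurchase -> BrandLoyalty
  P2: EmailOpen <- AdSpend <- Conversion -> PriorPurchase -> BrandLoyalty
That exhausts the simple backdoor paths. Count: 2.

2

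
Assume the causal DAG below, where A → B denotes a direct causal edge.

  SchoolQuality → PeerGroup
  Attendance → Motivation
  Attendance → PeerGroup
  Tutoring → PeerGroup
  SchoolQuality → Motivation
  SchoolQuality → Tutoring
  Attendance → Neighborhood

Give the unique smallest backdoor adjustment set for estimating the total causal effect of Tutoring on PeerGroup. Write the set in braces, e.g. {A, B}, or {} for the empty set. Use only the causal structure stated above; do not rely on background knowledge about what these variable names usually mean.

{SchoolQuality}

Variables eligible for adjustment (non-descendants of Tutoring, excluding Tutoring and PeerGroup): {Attendance, Motivation, Neighborhood, SchoolQuality}.
Backdoor paths from Tutoring to PeerGroup:
  P1: Tutoring <- SchoolQuality -> Motivation <- Attendance -> PeerGroup
  P2: Tutoring <- SchoolQuality -> PeerGroup
The empty set is not sufficient: P2 (Tutoring <- SchoolQuality -> PeerGroup) has no collider blocking it and no conditioned non-collider, so it is open.
Try {SchoolQuality}:
  P1: blocked at fork node SchoolQuality ∈ conditioning set.
  P2: blocked at fork node SchoolQuality ∈ conditioning set.
{SchoolQuality} contains no descendant of Tutoring and blocks every backdoor path.
No other singleton works — e.g. {Attendance} leaves P2 open — so {SchoolQuality} is the unique smallest valid adjustment set.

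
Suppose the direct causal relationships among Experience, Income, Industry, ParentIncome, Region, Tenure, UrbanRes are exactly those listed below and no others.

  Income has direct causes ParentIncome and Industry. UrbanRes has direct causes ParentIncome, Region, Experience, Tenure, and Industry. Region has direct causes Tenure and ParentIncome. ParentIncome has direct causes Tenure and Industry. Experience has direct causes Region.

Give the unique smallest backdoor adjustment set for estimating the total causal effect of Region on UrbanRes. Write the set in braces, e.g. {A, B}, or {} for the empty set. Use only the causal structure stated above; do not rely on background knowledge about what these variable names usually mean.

Variables eligible for adjustment (non-descendants of Region, excluding Region and UrbanRes): {Income, Industry, ParentIncome, Tenure}.
Backdoor paths from Region to UrbanRes:
  P1: Region <- Tenure -> ParentIncome <- Industry -> UrbanRes
  P2: Region <- Tenure -> ParentIncome -> Income <- Industry -> UrbanRes
  P3: Region <- Tenure -> ParentIncome -> UrbanRes
  P4: Region <- Tenure -> UrbanRes
  P5: Region <- ParentIncome <- Industry -> UrbanRes
  P6: Region <- ParentIncome <- Tenure -> UrbanRes
  P7: Region <- ParentIncome -> Income <- Industry -> UrbanRes
  P8: Region <- ParentIncome -> UrbanRes
The empty set is not sufficient: P3 (Region <- Tenure -> ParentIncome -> UrbanRes) has no collider blocking it and no conditioned non-collider, so it is open.
Try {ParentIncome, Tenure}:
  P1: blocked at fork node Tenure ∈ conditioning set.
  P2: blocked at fork node Tenure ∈ conditioning set.
  P3: blocked at fork node Tenure ∈ conditioning set.
  P4: blocked at fork node Tenure ∈ conditioning set.
  P5: blocked at chain node ParentIncome ∈ conditioning set.
  P6: blocked at chain node ParentIncome ∈ conditioning set.
  P7: blocked at fork node ParentIncome ∈ conditioning set.
  P8: blocked at fork node ParentIncome ∈ conditioning set.
{ParentIncome, Tenure} contains no descendant of Region and blocks every backdoor path.
Every element of {ParentIncome, Tenure} is needed (dropping ParentIncome leaves P5 open; dropping Tenure leaves P1 open), so no proper subset is valid.
Among all size-2 subsets of the eligible variables, only {ParentIncome, Tenure} blocks every backdoor path, so it is the unique smallest valid adjustment set.

{ParentIncome, Tenure}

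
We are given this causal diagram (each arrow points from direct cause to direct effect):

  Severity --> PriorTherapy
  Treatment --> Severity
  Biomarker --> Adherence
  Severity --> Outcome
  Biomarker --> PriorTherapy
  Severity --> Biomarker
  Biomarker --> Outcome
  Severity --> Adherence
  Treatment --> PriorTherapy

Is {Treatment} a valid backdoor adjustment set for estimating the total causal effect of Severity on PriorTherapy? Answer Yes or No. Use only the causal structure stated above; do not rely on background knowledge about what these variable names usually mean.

Backdoor paths from Severity to PriorTherapy (paths whose first edge points into Severity):
  P1: Severity <- Treatment -> PriorTherapy
Condition 1 (no descendant of Severity in the set): holds — descendants of Severity are {Adherence, Biomarker, Outcome, PriorTherapy}; none are in {Treatment}.
Condition 2 (every backdoor path blocked by {Treatment}):
  P1: blocked at fork node Treatment ∈ conditioning set.
{Treatment} satisfies the backdoor criterion.

Yes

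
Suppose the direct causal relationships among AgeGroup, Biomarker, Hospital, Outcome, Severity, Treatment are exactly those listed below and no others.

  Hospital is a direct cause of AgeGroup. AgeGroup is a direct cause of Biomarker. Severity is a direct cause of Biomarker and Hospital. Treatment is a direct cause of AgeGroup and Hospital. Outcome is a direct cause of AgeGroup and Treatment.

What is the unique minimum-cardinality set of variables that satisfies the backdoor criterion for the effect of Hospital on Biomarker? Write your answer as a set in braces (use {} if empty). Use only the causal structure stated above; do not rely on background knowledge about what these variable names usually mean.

{Severity, Treatment}

Variables eligible for adjustment (non-descendants of Hospital, excluding Hospital and Biomarker): {Outcome, Severity, Treatment}.
Backdoor paths from Hospital to Biomarker:
  P1: Hospital <- Severity -> Biomarker
  P2: Hospital <- Treatment <- Outcome -> AgeGroup -> Biomarker
  P3: Hospital <- Treatment -> AgeGroup -> Biomarker
The empty set is not sufficient: P1 (Hospital <- Severity -> Biomarker) has no collider blocking it and no conditioned non-collider, so it is open.
Try {Severity, Treatment}:
  P1: blocked at fork node Severity ∈ conditioning set.
  P2: blocked at chain node Treatment ∈ conditioning set.
  P3: blocked at fork node Treatment ∈ conditioning set.
{Severity, Treatment} contains no descendant of Hospital and blocks every backdoor path.
Every element of {Severity, Treatment} is needed (dropping Severity leaves P1 open; dropping Treatment leaves P2 open), so no proper subset is valid.
Among all size-2 subsets of the eligible variables, only {Severity, Treatment} blocks every backdoor path, so it is the unique smallest valid adjustment set.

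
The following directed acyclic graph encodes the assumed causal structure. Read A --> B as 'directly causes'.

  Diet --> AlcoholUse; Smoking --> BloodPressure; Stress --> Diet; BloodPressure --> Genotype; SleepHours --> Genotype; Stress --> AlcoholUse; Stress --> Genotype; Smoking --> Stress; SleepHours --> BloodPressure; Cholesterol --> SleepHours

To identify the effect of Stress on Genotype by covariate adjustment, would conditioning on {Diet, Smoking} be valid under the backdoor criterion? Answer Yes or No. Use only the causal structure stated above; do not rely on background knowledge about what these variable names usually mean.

Backdoor paths from Stress to Genotype (paths whose first edge points into Stress):
  P1: Stress <- Smoking -> BloodPressure <- SleepHours -> Genotype
  P2: Stress <- Smoking -> BloodPressure -> Genotype
Condition 1 (no descendant of Stress in the set): FAILS — Diet is a descendant of Stress.
Condition 2 (every backdoor path blocked by {Diet, Smoking}):
  P1: blocked at fork node Smoking ∈ conditioning set.
  P2: blocked at fork node Smoking ∈ conditioning set.
{Diet, Smoking} does not satisfy the backdoor criterion.

No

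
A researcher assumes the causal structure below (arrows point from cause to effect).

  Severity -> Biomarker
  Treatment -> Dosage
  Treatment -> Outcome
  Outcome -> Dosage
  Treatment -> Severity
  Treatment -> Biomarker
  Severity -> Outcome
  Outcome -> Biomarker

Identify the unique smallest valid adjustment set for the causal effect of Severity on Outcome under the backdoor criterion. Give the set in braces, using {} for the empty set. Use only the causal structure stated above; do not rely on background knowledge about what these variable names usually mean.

{Treatment}

Variables eligible for adjustment (non-descendants of Severity, excluding Severity and Outcome): {Treatment}.
Backdoor paths from Severity to Outcome:
  P1: Severity <- Treatment -> Outcome
  P2: Severity <- Treatment -> Biomarker <- Outcome
  P3: Severity <- Treatment -> Dosage <- Outcome
The empty set is not sufficient: P1 (Severity <- Treatment -> Outcome) has no collider blocking it and no conditioned non-collider, so it is open.
Try {Treatment}:
  P1: blocked at fork node Treatment ∈ conditioning set.
  P2: blocked at fork node Treatment ∈ conditioning set.
  P3: blocked at fork node Treatment ∈ conditioning set.
{Treatment} contains no descendant of Severity and blocks every backdoor path.
{Treatment} is the unique smallest valid adjustment set.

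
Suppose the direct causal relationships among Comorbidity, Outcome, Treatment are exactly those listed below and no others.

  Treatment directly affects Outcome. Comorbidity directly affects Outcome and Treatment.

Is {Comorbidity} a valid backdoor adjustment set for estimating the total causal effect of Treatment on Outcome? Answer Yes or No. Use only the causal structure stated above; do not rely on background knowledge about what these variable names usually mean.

Backdoor paths from Treatment to Outcome (paths whose first edge points into Treatment):
  P1: Treatment <- Comorbidity -> Outcome
Condition 1 (no descendant of Treatment in the set): holds — descendants of Treatment are {Outcome}; none are in {Comorbidity}.
Condition 2 (every backdoor path blocked by {Comorbidity}):
  P1: blocked at fork node Comorbidity ∈ conditioning set.
{Comorbidity} satisfies the backdoor criterion.

Yes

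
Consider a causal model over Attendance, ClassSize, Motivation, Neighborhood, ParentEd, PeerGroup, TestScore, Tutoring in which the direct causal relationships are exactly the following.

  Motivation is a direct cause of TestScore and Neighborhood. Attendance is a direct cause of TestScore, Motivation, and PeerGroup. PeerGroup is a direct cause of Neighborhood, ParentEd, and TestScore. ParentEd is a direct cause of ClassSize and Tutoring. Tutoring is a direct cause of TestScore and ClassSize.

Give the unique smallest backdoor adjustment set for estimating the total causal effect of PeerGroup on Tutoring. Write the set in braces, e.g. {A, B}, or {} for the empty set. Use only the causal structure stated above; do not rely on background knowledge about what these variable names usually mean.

Variables eligible for adjustment (non-descendants of PeerGroup, excluding PeerGroup and Tutoring): {Attendance, Motivation}.
Backdoor paths from PeerGroup to Tutoring:
  P1: PeerGroup <- Attendance -> Motivation -> TestScore <- Tutoring
  P2: PeerGroup <- Attendance -> TestScore <- Tutoring
Each backdoor path contains an unconditioned collider, so every path is already blocked with the empty conditioning set:
  P1: blocked at collider TestScore (neither it nor any descendant is in the conditioning set).
  P2: blocked at collider TestScore (neither it nor any descendant is in the conditioning set).
The empty set is therefore the unique smallest valid set.

{}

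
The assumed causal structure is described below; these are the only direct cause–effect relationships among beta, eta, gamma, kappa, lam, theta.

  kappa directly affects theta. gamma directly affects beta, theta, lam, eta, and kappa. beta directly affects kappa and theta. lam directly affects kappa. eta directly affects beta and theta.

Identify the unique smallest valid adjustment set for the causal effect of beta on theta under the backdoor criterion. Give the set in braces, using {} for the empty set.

{eta, gamma}

Variables eligible for adjustment (non-descendants of beta, excluding beta and theta): {eta, gamma, lam}.
Backdoor paths from beta to theta:
  P1: beta <- gamma -> lam -> kappa -> theta
  P2: beta <- gamma -> eta -> theta
  P3: beta <- gamma -> kappa -> theta
  P4: beta <- gamma -> theta
  P5: beta <- eta <- gamma -> lam -> kappa -> theta
  P6: beta <- eta <- gamma -> kappa -> theta
  P7: beta <- eta <- gamma -> theta
  P8: beta <- eta -> theta
The empty set is not sufficient: P1 (beta <- gamma -> lam -> kappa -> theta) has no collider blocking it and no conditioned non-collider, so it is open.
Try {eta, gamma}:
  P1: blocked at fork node gamma ∈ conditioning set.
  P2: blocked at fork node gamma ∈ conditioning set.
  P3: blocked at fork node gamma ∈ conditioning set.
  P4: blocked at fork node gamma ∈ conditioning set.
  P5: blocked at chain node eta ∈ conditioning set.
  P6: blocked at chain node eta ∈ conditioning set.
  P7: blocked at chain node eta ∈ conditioning set.
  P8: blocked at fork node eta ∈ conditioning set.
{eta, gamma} contains no descendant of beta and blocks every backdoor path.
Every element of {eta, gamma} is needed (dropping eta leaves P8 open; dropping gamma leaves P1 open), so no proper subset is valid.
Among all size-2 subsets of the eligible variables, only {eta, gamma} blocks every backdoor path, so it is the unique smallest valid adjustment set.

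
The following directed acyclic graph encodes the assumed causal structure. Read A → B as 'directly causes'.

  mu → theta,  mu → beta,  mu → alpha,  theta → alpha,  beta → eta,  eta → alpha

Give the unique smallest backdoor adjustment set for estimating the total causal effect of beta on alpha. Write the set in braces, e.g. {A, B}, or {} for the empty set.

Variables eligible for adjustment (non-descendants of beta, excluding beta and alpha): {mu, theta}.
Backdoor paths from beta to alpha:
  P1: beta <- mu -> theta -> alpha
  P2: beta <- mu -> alpha
The empty set is not sufficient: P1 (beta <- mu -> theta -> alpha) has no collider blocking it and no conditioned non-collider, so it is open.
Try {mu}:
  P1: blocked at fork node mu ∈ conditioning set.
  P2: blocked at fork node mu ∈ conditioning set.
{mu} contains no descendant of beta and blocks every backdoor path.
No other singleton works — e.g. {theta} leaves P2 open — so {mu} is the unique smallest valid adjustment set.

{mu}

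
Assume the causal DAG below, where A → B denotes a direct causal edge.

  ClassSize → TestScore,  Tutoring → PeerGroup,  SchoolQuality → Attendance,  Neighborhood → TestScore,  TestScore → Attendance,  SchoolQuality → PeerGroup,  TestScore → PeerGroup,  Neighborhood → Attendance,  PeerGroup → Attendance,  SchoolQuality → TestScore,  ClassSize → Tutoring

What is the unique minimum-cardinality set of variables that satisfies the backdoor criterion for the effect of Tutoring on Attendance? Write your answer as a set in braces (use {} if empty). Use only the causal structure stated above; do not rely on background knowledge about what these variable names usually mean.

{ClassSize}

Variables eligible for adjustment (non-descendants of Tutoring, excluding Tutoring and Attendance): {ClassSize, Neighborhood, SchoolQuality, TestScore}.
Backdoor paths from Tutoring to Attendance:
  P1: Tutoring <- ClassSize -> TestScore <- SchoolQuality -> PeerGroup -> Attendance
  P2: Tutoring <- ClassSize -> TestScore <- SchoolQuality -> Attendance
  P3: Tutoring <- ClassSize -> TestScore <- Neighborhood -> Attendance
  P4: Tutoring <- ClassSize -> TestScore -> PeerGroup <- SchoolQuality -> Attendance
  P5: Tutoring <- ClassSize -> TestScore -> PeerGroup -> Attendance
  P6: Tutoring <- ClassSize -> TestScore -> Attendance
The empty set is not sufficient: P5 (Tutoring <- ClassSize -> TestScore -> PeerGroup -> Attendance) has no collider blocking it and no conditioned non-collider, so it is open.
Try {ClassSize}:
  P1: blocked at fork node ClassSize ∈ conditioning set.
  P2: blocked at fork node ClassSize ∈ conditioning set.
  P3: blocked at fork node ClassSize ∈ conditioning set.
  P4: blocked at fork node ClassSize ∈ conditioning set.
  P5: blocked at fork node ClassSize ∈ conditioning set.
  P6: blocked at fork node ClassSize ∈ conditioning set.
{ClassSize} contains no descendant of Tutoring and blocks every backdoor path.
No other singleton works — e.g. {SchoolQuality} leaves P5 open — so {ClassSize} is the unique smallest valid adjustment set.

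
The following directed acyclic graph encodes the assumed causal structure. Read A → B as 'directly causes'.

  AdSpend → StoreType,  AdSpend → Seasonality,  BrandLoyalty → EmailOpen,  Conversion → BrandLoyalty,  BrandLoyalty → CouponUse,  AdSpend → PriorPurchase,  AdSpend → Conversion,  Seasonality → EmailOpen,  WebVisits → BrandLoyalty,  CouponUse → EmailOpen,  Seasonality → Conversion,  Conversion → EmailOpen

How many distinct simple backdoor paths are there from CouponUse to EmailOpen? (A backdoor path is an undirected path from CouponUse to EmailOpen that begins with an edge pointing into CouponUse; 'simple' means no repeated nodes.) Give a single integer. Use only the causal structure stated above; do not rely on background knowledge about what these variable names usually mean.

4

A backdoor path from CouponUse to EmailOpen is any simple undirected path whose first edge points into CouponUse (i.e. leaves CouponUse via a parent).
Parents of CouponUse: {BrandLoyalty}.
Enumerating:
  P1: CouponUse <- BrandLoyalty <- Conversion <- AdSpend -> Seasonality -> EmailOpen
  P2: CouponUse <- BrandLoyalty <- Conversion <- Seasonality -> EmailOpen
  P3: CouponUse <- BrandLoyalty <- Conversion -> EmailOpen
  P4: CouponUse <- BrandLoyalty -> EmailOpen
That exhausts the simple backdoor paths. Count: 4.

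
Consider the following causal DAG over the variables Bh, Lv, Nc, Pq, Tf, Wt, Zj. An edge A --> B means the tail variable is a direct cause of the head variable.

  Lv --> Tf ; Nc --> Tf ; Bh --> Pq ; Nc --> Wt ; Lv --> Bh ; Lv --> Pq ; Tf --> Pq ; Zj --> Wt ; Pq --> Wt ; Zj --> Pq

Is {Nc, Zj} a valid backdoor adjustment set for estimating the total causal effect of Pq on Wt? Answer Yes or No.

Yes

Backdoor paths from Pq to Wt (paths whose first edge points into Pq):
  P1: Pq <- Lv -> Tf <- Nc -> Wt
  P2: Pq <- Zj -> Wt
  P3: Pq <- Tf <- Nc -> Wt
  P4: Pq <- Bh <- Lv -> Tf <- Nc -> Wt
Condition 1 (no descendant of Pq in the set): holds — descendants of Pq are {Wt}; none are in {Nc, Zj}.
Condition 2 (every backdoor path blocked by {Nc, Zj}):
  P1: blocked at collider Tf (neither it nor any descendant is in the conditioning set).
  P2: blocked at fork node Zj ∈ conditioning set.
  P3: blocked at fork node Nc ∈ conditioning set.
  P4: blocked at collider Tf (neither it nor any descendant is in the conditioning set).
{Nc, Zj} satisfies the backdoor criterion.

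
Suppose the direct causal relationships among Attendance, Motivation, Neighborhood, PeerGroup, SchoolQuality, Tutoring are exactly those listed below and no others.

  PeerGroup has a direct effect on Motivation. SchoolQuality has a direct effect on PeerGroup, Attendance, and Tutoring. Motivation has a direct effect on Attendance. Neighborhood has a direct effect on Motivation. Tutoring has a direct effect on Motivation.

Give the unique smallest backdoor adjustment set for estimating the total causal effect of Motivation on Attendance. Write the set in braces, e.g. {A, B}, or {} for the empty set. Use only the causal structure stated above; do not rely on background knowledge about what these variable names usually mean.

{SchoolQuality}

Variables eligible for adjustment (non-descendants of Motivation, excluding Motivation and Attendance): {Neighborhood, PeerGroup, SchoolQuality, Tutoring}.
Backdoor paths from Motivation to Attendance:
  P1: Motivation <- PeerGroup <- SchoolQuality -> Attendance
  P2: Motivation <- Tutoring <- SchoolQuality -> Attendance
The empty set is not sufficient: P1 (Motivation <- PeerGroup <- SchoolQuality -> Attendance) has no collider blocking it and no conditioned non-collider, so it is open.
Try {SchoolQuality}:
  P1: blocked at fork node SchoolQuality ∈ conditioning set.
  P2: blocked at fork node SchoolQuality ∈ conditioning set.
{SchoolQuality} contains no descendant of Motivation and blocks every backdoor path.
No other singleton works — e.g. {Neighborhood} leaves P1 open — so {SchoolQuality} is the unique smallest valid adjustment set.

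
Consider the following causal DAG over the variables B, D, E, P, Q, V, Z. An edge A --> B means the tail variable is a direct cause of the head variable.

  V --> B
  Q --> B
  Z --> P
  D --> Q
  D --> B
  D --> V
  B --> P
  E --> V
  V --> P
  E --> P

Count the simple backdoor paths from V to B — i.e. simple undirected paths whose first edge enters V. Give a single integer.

A backdoor path from V to B is any simple undirected path whose first edge points into V (i.e. leaves V via a parent).
Parents of V: {D, E}.
Enumerating:
  P1: V <- E -> P <- B
  P2: V <- D -> Q -> B
  P3: V <- D -> B
That exhausts the simple backdoor paths. Count: 3.

3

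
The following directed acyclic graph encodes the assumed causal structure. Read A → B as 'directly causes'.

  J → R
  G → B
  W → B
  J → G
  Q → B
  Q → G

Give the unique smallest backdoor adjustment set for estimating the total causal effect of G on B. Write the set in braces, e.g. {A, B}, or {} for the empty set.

Variables eligible for adjustment (non-descendants of G, excluding G and B): {J, Q, R, W}.
Backdoor paths from G to B:
  P1: G <- Q -> B
The empty set is not sufficient: P1 (G <- Q -> B) has no collider blocking it and no conditioned non-collider, so it is open.
Try {Q}:
  P1: blocked at fork node Q ∈ conditioning set.
{Q} contains no descendant of G and blocks every backdoor path.
No other singleton works — e.g. {J} leaves P1 open — so {Q} is the unique smallest valid adjustment set.

{Q}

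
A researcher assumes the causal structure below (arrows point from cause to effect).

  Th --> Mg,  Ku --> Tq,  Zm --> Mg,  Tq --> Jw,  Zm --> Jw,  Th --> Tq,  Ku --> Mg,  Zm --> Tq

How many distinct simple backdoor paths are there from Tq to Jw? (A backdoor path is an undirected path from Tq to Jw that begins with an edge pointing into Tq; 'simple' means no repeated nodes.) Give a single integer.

A backdoor path from Tq to Jw is any simple undirected path whose first edge points into Tq (i.e. leaves Tq via a parent).
Parents of Tq: {Ku, Th, Zm}.
Enumerating:
  P1: Tq <- Zm -> Jw
  P2: Tq <- Ku -> Mg <- Zm -> Jw
  P3: Tq <- Th -> Mg <- Zm -> Jw
That exhausts the simple backdoor paths. Count: 3.

3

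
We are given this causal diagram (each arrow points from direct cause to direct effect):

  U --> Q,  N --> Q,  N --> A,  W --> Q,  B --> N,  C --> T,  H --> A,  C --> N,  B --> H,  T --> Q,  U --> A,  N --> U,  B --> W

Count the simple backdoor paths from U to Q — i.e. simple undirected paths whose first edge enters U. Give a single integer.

A backdoor path from U to Q is any simple undirected path whose first edge points into U (i.e. leaves U via a parent).
Parents of U: {N}.
Enumerating:
  P1: U <- N <- B -> W -> Q
  P2: U <- N <- C -> T -> Q
  P3: U <- N -> Q
  P4: U <- N -> A <- H <- B -> W -> Q
That exhausts the simple backdoor paths. Count: 4.

4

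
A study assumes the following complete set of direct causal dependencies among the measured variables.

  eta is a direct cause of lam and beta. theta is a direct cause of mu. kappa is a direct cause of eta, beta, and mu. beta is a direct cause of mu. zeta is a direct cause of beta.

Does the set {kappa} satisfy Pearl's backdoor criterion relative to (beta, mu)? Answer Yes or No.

Backdoor paths from beta to mu (paths whose first edge points into beta):
  P1: beta <- kappa -> mu
  P2: beta <- eta <- kappa -> mu
Condition 1 (no descendant of beta in the set): holds — descendants of beta are {mu}; none are in {kappa}.
Condition 2 (every backdoor path blocked by {kappa}):
  P1: blocked at fork node kappa ∈ conditioning set.
  P2: blocked at fork node kappa ∈ conditioning set.
{kappa} satisfies the backdoor criterion.

Yes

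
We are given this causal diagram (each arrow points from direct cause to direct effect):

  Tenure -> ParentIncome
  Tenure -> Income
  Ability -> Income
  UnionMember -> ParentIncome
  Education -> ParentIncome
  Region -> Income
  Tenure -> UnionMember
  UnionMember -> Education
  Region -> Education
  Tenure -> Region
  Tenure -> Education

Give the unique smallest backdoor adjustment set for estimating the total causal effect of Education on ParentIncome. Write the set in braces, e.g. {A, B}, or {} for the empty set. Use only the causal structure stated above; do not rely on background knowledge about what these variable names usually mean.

{Tenure, UnionMember}

Variables eligible for adjustment (non-descendants of Education, excluding Education and ParentIncome): {Ability, Income, Region, Tenure, UnionMember}.
Backdoor paths from Education to ParentIncome:
  P1: Education <- Tenure -> UnionMember -> ParentIncome
  P2: Education <- Tenure -> ParentIncome
  P3: Education <- UnionMember <- Tenure -> ParentIncome
  P4: Education <- UnionMember -> ParentIncome
  P5: Education <- Region <- Tenure -> UnionMember -> ParentIncome
  P6: Education <- Region <- Tenure -> ParentIncome
  P7: Education <- Region -> Income <- Tenure -> UnionMember -> ParentIncome
  P8: Education <- Region -> Income <- Tenure -> ParentIncome
The empty set is not sufficient: P1 (Education <- Tenure -> UnionMember -> ParentIncome) has no collider blocking it and no conditioned non-collider, so it is open.
Try {Tenure, UnionMember}:
  P1: blocked at fork node Tenure ∈ conditioning set.
  P2: blocked at fork node Tenure ∈ conditioning set.
  P3: blocked at chain node UnionMember ∈ conditioning set.
  P4: blocked at fork node UnionMember ∈ conditioning set.
  P5: blocked at fork node Tenure ∈ conditioning set.
  P6: blocked at fork node Tenure ∈ conditioning set.
  P7: blocked at collider Income (neither it nor any descendant is in the conditioning set).
  P8: blocked at collider Income (neither it nor any descendant is in the conditioning set).
{Tenure, UnionMember} contains no descendant of Education and blocks every backdoor path.
Every element of {Tenure, UnionMember} is needed (dropping Tenure leaves P2 open; dropping UnionMember leaves P4 open), so no proper subset is valid.
Among all size-2 subsets of the eligible variables, only {Tenure, UnionMember} blocks every backdoor path, so it is the unique smallest valid adjustment set.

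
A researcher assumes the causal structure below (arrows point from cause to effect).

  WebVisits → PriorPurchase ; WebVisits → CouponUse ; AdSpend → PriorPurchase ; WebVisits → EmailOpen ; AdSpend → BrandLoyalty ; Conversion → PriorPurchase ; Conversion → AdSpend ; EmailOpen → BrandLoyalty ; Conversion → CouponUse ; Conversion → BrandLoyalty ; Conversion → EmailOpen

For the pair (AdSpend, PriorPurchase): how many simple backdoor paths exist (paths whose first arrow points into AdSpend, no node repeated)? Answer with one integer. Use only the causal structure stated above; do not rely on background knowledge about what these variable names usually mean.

4

A backdoor path from AdSpend to PriorPurchase is any simple undirected path whose first edge points into AdSpend (i.e. leaves AdSpend via a parent).
Parents of AdSpend: {Conversion}.
Enumerating:
  P1: AdSpend <- Conversion -> EmailOpen <- WebVisits -> PriorPurchase
  P2: AdSpend <- Conversion -> CouponUse <- WebVisits -> PriorPurchase
  P3: AdSpend <- Conversion -> PriorPurchase
  P4: AdSpend <- Conversion -> BrandLoyalty <- EmailOpen <- WebVisits -> PriorPurchase
That exhausts the simple backdoor paths. Count: 4.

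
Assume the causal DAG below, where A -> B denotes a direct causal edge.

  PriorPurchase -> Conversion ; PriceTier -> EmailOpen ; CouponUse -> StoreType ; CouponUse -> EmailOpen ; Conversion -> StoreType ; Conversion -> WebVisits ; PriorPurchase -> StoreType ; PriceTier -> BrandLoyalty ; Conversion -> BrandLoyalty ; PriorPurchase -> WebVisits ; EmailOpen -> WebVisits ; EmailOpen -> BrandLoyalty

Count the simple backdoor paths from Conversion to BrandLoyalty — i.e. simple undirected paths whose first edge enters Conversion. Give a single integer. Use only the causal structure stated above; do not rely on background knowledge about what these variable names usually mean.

A backdoor path from Conversion to BrandLoyalty is any simple undirected path whose first edge points into Conversion (i.e. leaves Conversion via a parent).
Parents of Conversion: {PriorPurchase}.
Enumerating:
  P1: Conversion <- PriorPurchase -> StoreType <- CouponUse -> EmailOpen <- PriceTier -> BrandLoyalty
  P2: Conversion <- PriorPurchase -> StoreType <- CouponUse -> EmailOpen -> BrandLoyalty
  P3: Conversion <- PriorPurchase -> WebVisits <- EmailOpen <- PriceTier -> BrandLoyalty
  P4: Conversion <- PriorPurchase -> WebVisits <- EmailOpen -> BrandLoyalty
That exhausts the simple backdoor paths. Count: 4.

4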